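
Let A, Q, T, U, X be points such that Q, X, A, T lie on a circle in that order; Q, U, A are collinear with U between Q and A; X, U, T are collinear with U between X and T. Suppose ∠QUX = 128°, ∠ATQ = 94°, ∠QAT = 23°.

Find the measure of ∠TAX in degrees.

1. ∠AUT = 128°  [vertical angles at U]
2. ∠AQT = 63°  [△QAT]
3. ∠ATX = 29°  [△AUT]
4. ∠AXT = 63°  [same arc AT]
5. ∠TAX = 88°  [△XAT]

∠TAX = 88°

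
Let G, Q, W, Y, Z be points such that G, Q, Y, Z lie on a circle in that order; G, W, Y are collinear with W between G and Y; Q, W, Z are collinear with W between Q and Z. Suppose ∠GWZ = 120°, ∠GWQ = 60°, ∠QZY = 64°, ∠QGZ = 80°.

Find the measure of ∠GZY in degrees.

1. ∠YWZ = 60°  [linear pair at W on GY]
2. ∠GYZ = 56°  [△YWZ]
3. ∠QYZ = 100°  [cyclic GQYZ, opposite ∠G+∠Y]
4. ∠YQZ = 16°  [△QYZ]
5. ∠YGZ = 16°  [same arc YZ]
6. ∠GZY = 108°  [△GYZ]

∠GZY = 108°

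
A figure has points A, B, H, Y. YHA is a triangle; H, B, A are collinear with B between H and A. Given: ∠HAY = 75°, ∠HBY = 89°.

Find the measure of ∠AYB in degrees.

1. ∠BAY = 75°  [B on ray AH]
2. ∠ABY = 91°  [linear pair at B on HA]
3. ∠AYB = 14°  [△YBA]

∠AYB = 14°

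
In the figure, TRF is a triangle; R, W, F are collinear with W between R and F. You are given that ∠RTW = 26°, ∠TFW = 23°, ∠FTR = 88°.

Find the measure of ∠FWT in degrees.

∠FWT = 95°

1. ∠RFT = 23°  [W on ray FR]
2. ∠FRT = 69°  [△TRF]
3. ∠TRW = 69°  [W on ray RF]
4. ∠RWT = 85°  [△TRW]
5. ∠FWT = 95°  [linear pair at W on RF]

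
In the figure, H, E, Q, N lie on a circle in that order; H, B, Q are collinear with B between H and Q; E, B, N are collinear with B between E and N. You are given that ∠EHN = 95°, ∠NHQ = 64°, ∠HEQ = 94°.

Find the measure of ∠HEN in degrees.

1. ∠HNQ = 86°  [cyclic HEQN, opposite ∠E+∠N]
2. ∠HQN = 30°  [△HQN]
3. ∠HEN = 30°  [same arc HN]

∠HEN = 30°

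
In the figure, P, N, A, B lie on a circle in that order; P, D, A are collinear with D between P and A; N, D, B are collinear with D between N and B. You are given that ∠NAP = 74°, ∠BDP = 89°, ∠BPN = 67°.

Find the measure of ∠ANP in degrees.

1. ∠NBP = 74°  [same arc PN]
2. ∠ADN = 89°  [vertical angles at D]
3. ∠BNP = 39°  [△PNB]
4. ∠NDP = 91°  [linear pair at D on PA]
5. ∠APN = 50°  [△PDN]
6. ∠ANP = 56°  [△PNA]

∠ANP = 56°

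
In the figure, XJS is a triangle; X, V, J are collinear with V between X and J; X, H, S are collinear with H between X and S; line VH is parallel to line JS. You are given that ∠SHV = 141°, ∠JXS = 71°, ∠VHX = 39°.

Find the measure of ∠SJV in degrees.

1. ∠HXV = 71°  [V on XJ, H on XS]
2. ∠HVX = 70°  [△XVH]
3. ∠HVJ = 110°  [linear pair at V on XJ]
4. ∠SJV = 70°  [VH∥JS, co-interior at J–V]

∠SJV = 70°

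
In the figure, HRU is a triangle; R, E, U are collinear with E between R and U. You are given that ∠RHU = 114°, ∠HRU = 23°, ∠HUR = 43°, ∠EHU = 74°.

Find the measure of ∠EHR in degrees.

1. ∠ERH = 23°  [E on ray RU]
2. ∠EUH = 43°  [E on ray UR]
3. ∠HEU = 63°  [△HEU]
4. ∠HER = 117°  [linear pair at E on RU]
5. ∠EHR = 40°  [△HRE]

∠EHR = 40°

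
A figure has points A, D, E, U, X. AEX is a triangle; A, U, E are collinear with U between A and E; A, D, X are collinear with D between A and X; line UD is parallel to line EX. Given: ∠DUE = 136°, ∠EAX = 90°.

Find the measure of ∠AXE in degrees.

1. ∠AUD = 44°  [linear pair at U on AE]
2. ∠DAU = 90°  [U on AE, D on AX]
3. ∠ADU = 46°  [△AUD]
4. ∠AXE = 46°  [UD∥EX, corresponding at D]

∠AXE = 46°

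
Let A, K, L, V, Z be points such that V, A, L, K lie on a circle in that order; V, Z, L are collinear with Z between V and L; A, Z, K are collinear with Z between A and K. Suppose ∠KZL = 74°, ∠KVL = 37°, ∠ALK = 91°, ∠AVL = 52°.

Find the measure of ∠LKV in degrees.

∠LKV = 89°

1. ∠KAL = 37°  [same arc LK]
2. ∠AKL = 52°  [△ALK]
3. ∠KLV = 54°  [△LZK]
4. ∠LKV = 89°  [△VLK]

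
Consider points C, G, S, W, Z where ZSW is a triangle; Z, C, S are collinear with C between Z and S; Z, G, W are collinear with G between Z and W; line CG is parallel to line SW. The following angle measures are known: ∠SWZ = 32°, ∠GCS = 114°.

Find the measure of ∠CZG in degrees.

1. ∠CGZ = 32°  [CG∥SW, corresponding at G]
2. ∠GCZ = 66°  [linear pair at C on ZS]
3. ∠CZG = 82°  [△ZCG]

∠CZG = 82°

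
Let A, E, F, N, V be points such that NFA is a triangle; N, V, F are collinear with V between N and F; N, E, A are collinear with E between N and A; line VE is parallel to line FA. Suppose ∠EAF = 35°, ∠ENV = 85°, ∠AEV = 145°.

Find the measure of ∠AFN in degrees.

1. ∠FAN = 35°  [E on ray AN]
2. ∠ANF = 85°  [V on NF, E on NA]
3. ∠AFN = 60°  [△NFA]

∠AFN = 60°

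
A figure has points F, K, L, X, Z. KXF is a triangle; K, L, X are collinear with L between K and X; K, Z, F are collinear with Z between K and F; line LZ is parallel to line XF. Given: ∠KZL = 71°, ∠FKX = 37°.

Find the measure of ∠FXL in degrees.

∠FXL = 72°

1. ∠KFX = 71°  [LZ∥XF, corresponding at Z]
2. ∠FXK = 72°  [△KXF]
3. ∠FXL = 72°  [L on ray XK]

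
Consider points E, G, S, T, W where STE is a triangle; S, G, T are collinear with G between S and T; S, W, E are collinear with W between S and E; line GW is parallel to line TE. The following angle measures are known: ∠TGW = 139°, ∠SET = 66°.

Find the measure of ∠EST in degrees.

∠EST = 73°

1. ∠SGW = 41°  [linear pair at G on ST]
2. ∠GWS = 66°  [GW∥TE, corresponding at W]
3. ∠GSW = 73°  [△SGW]
4. ∠EST = 73°  [G on ST, W on SE]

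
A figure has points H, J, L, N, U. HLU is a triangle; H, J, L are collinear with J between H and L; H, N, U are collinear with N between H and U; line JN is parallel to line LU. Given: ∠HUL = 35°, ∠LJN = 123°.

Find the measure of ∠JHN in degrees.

1. ∠HNJ = 35°  [JN∥LU, corresponding at N]
2. ∠HJN = 57°  [linear pair at J on HL]
3. ∠JHN = 88°  [△HJN]

∠JHN = 88°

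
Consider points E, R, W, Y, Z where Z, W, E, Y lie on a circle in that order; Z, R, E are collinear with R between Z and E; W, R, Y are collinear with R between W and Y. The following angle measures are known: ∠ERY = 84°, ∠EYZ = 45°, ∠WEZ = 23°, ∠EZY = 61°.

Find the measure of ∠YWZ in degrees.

1. ∠WRZ = 84°  [vertical angles at R]
2. ∠EWZ = 135°  [cyclic ZWEY, opposite ∠W+∠Y]
3. ∠EZW = 22°  [△ZWE]
4. ∠YWZ = 74°  [△ZRW]

∠YWZ = 74°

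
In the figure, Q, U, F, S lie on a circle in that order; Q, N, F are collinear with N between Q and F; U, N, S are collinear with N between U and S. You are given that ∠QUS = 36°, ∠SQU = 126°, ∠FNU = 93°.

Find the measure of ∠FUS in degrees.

∠FUS = 69°

1. ∠QSU = 18°  [△QUS]
2. ∠QFU = 18°  [same arc QU]
3. ∠FUS = 69°  [△UNF]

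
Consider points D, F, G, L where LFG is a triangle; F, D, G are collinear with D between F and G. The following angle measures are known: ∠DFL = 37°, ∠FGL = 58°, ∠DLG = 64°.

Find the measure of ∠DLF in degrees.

∠DLF = 21°

1. ∠DGL = 58°  [D on ray GF]
2. ∠GDL = 58°  [△LDG]
3. ∠FDL = 122°  [linear pair at D on FG]
4. ∠DLF = 21°  [△LFD]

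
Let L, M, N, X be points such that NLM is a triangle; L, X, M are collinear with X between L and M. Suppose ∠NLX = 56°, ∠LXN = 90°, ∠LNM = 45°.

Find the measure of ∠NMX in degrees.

∠NMX = 79°

1. ∠MLN = 56°  [X on ray LM]
2. ∠LMN = 79°  [△NLM]
3. ∠NMX = 79°  [X on ray ML]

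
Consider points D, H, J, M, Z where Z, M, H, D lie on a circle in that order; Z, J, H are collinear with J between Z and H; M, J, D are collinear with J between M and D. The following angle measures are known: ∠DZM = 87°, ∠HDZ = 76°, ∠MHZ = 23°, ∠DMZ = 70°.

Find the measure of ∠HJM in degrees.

1. ∠HMZ = 104°  [cyclic ZMHD, opposite ∠M+∠D]
2. ∠HZM = 53°  [△ZMH]
3. ∠MJZ = 57°  [△ZJM]
4. ∠HJM = 123°  [linear pair at J on ZH]

∠HJM = 123°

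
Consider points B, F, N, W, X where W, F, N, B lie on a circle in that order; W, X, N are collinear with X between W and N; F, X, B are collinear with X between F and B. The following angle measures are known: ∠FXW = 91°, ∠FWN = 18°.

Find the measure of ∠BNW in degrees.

1. ∠BXN = 91°  [vertical angles at X]
2. ∠FBN = 18°  [same arc FN]
3. ∠BNW = 71°  [△NXB]

∠BNW = 71°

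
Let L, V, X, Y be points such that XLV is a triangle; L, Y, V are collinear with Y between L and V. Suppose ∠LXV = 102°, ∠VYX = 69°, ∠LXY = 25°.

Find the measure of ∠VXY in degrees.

1. ∠LYX = 111°  [linear pair at Y on LV]
2. ∠XLY = 44°  [△XLY]
3. ∠VLX = 44°  [Y on ray LV]
4. ∠LVX = 34°  [△XLV]
5. ∠XVY = 34°  [Y on ray VL]
6. ∠VXY = 77°  [△XYV]

∠VXY = 77°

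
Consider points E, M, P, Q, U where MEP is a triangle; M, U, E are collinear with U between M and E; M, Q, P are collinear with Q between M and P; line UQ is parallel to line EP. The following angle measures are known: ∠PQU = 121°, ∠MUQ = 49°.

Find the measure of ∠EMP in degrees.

∠EMP = 72°

1. ∠MQU = 59°  [linear pair at Q on MP]
2. ∠QMU = 72°  [△MUQ]
3. ∠EMP = 72°  [U on ME, Q on MP]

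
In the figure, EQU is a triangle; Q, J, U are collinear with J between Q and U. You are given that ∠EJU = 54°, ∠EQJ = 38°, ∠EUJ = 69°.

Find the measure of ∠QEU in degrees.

∠QEU = 73°

1. ∠EQU = 38°  [J on ray QU]
2. ∠EUQ = 69°  [J on ray UQ]
3. ∠QEU = 73°  [△EQU]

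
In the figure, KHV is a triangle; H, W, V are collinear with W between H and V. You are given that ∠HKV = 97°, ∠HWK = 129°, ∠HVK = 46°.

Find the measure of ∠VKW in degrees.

∠VKW = 83°

1. ∠KWV = 51°  [linear pair at W on HV]
2. ∠KVW = 46°  [W on ray VH]
3. ∠VKW = 83°  [△KWV]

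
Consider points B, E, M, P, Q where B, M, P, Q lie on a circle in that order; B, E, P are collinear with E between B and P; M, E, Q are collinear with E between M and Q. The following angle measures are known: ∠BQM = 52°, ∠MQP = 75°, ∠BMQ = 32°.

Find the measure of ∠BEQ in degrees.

∠BEQ = 107°

1. ∠BPQ = 32°  [same arc BQ]
2. ∠PEQ = 73°  [△PEQ]
3. ∠BEQ = 107°  [linear pair at E on BP]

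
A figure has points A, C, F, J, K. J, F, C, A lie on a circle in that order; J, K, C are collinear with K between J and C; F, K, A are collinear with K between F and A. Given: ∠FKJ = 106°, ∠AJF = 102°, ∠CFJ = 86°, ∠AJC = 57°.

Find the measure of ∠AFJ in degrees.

∠AFJ = 29°

1. ∠CAJ = 94°  [cyclic JFCA, opposite ∠F+∠A]
2. ∠ACJ = 29°  [△JCA]
3. ∠AFJ = 29°  [same arc JA]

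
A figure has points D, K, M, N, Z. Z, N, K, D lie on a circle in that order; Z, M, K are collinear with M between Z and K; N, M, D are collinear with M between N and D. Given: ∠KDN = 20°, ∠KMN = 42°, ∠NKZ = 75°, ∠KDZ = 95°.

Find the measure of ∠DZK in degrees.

1. ∠DMZ = 42°  [vertical angles at M]
2. ∠NDZ = 75°  [same arc ZN]
3. ∠DZK = 63°  [△ZMD]

∠DZK = 63°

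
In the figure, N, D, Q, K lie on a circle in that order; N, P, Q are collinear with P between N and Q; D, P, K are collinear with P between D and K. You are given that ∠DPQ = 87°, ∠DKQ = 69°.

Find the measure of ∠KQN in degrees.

1. ∠KPN = 87°  [vertical angles at P]
2. ∠KPQ = 93°  [linear pair at P on NQ]
3. ∠KQN = 18°  [△QPK]

∠KQN = 18°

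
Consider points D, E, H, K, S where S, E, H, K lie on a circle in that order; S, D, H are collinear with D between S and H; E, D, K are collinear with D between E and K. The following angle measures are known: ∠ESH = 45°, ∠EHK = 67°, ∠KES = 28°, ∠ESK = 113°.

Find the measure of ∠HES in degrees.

∠HES = 96°

1. ∠EKH = 45°  [same arc EH]
2. ∠EDS = 107°  [△SDE]
3. ∠HEK = 68°  [△EHK]
4. ∠EDH = 73°  [linear pair at D on SH]
5. ∠EHS = 39°  [△EDH]
6. ∠HES = 96°  [△SEH]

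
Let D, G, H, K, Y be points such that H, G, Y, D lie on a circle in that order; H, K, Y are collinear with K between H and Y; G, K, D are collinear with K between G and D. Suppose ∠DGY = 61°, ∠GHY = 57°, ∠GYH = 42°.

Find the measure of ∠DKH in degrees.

1. ∠DHY = 61°  [same arc YD]
2. ∠GDH = 42°  [same arc HG]
3. ∠DKH = 77°  [△HKD]

∠DKH = 77°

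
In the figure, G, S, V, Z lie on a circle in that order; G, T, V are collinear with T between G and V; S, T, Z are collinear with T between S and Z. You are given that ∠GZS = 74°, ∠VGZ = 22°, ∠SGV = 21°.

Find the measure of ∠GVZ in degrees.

1. ∠GTZ = 84°  [△GTZ]
2. ∠SZV = 21°  [same arc SV]
3. ∠VTZ = 96°  [linear pair at T on GV]
4. ∠GVZ = 63°  [△VTZ]

∠GVZ = 63°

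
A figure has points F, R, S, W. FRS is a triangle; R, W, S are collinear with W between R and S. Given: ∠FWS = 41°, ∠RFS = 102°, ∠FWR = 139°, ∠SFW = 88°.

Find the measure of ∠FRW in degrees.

∠FRW = 27°

1. ∠FSW = 51°  [△FWS]
2. ∠FSR = 51°  [W on ray SR]
3. ∠FRS = 27°  [△FRS]
4. ∠FRW = 27°  [W on ray RS]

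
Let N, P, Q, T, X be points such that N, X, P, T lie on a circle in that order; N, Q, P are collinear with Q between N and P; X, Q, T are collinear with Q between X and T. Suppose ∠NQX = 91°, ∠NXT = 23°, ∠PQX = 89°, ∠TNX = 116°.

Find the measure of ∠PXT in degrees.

∠PXT = 50°

1. ∠PQT = 91°  [vertical angles at Q]
2. ∠NPT = 23°  [same arc NT]
3. ∠TPX = 64°  [cyclic NXPT, opposite ∠N+∠P]
4. ∠PTX = 66°  [△PQT]
5. ∠PXT = 50°  [△XPT]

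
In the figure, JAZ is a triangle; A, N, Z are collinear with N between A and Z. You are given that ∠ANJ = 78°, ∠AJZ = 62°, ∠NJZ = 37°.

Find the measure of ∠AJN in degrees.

∠AJN = 25°

1. ∠JNZ = 102°  [linear pair at N on AZ]
2. ∠JZN = 41°  [△JNZ]
3. ∠AZJ = 41°  [N on ray ZA]
4. ∠JAZ = 77°  [△JAZ]
5. ∠JAN = 77°  [N on ray AZ]
6. ∠AJN = 25°  [△JAN]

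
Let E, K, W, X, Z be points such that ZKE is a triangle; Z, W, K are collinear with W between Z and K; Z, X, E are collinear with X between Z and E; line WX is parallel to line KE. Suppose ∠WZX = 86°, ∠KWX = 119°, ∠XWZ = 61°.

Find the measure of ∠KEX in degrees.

1. ∠WXZ = 33°  [△ZWX]
2. ∠EXW = 147°  [linear pair at X on ZE]
3. ∠KEX = 33°  [WX∥KE, co-interior at E–X]

∠KEX = 33°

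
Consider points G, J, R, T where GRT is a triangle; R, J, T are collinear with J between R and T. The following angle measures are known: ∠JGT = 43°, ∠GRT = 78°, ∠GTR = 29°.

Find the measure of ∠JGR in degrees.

∠JGR = 30°

1. ∠GRJ = 78°  [J on ray RT]
2. ∠GTJ = 29°  [J on ray TR]
3. ∠GJT = 108°  [△GJT]
4. ∠GJR = 72°  [linear pair at J on RT]
5. ∠JGR = 30°  [△GRJ]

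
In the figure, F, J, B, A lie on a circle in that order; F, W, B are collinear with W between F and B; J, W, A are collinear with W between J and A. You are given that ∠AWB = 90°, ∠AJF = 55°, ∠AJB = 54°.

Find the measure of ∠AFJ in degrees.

∠AFJ = 89°

1. ∠AWF = 90°  [linear pair at W on FB]
2. ∠AFB = 54°  [same arc BA]
3. ∠FAJ = 36°  [△FWA]
4. ∠AFJ = 89°  [△FJA]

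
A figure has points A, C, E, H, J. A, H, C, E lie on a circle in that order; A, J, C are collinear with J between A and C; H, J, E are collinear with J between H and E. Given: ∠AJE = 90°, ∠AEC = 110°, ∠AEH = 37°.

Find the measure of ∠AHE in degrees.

1. ∠CAE = 53°  [△AJE]
2. ∠ACE = 17°  [△ACE]
3. ∠AHE = 17°  [same arc AE]

∠AHE = 17°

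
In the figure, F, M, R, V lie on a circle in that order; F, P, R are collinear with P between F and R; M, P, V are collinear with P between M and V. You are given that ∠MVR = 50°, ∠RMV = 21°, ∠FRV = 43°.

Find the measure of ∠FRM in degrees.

∠FRM = 66°

1. ∠RPV = 87°  [△RPV]
2. ∠RFV = 21°  [same arc RV]
3. ∠FPV = 93°  [linear pair at P on FR]
4. ∠FVM = 66°  [△FPV]
5. ∠FRM = 66°  [same arc FM]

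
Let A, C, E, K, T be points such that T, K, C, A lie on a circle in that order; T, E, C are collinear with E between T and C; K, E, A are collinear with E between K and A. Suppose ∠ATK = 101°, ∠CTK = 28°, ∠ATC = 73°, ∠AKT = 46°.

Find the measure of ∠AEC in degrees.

∠AEC = 106°

1. ∠CAK = 28°  [same arc KC]
2. ∠ACT = 46°  [same arc TA]
3. ∠AEC = 106°  [△CEA]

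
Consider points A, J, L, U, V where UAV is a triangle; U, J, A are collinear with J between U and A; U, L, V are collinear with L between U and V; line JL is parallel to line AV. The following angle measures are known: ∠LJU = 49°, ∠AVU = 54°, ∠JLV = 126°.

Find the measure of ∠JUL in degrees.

∠JUL = 77°

1. ∠UAV = 49°  [JL∥AV, corresponding at J]
2. ∠AUV = 77°  [△UAV]
3. ∠JUL = 77°  [J on UA, L on UV]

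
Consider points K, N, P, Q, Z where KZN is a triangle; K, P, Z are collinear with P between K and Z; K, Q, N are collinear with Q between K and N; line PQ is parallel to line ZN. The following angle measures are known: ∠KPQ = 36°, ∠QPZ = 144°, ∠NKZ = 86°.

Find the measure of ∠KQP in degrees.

∠KQP = 58°

1. ∠KZN = 36°  [PQ∥ZN, corresponding at P]
2. ∠KNZ = 58°  [△KZN]
3. ∠KQP = 58°  [PQ∥ZN, corresponding at Q]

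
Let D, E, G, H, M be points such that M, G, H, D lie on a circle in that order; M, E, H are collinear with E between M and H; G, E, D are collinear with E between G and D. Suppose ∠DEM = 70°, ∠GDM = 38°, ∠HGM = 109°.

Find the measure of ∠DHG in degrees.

1. ∠GEH = 70°  [vertical angles at E]
2. ∠GHM = 38°  [same arc MG]
3. ∠GMH = 33°  [△MGH]
4. ∠DGH = 72°  [△GEH]
5. ∠GDH = 33°  [same arc GH]
6. ∠DHG = 75°  [△GHD]

∠DHG = 75°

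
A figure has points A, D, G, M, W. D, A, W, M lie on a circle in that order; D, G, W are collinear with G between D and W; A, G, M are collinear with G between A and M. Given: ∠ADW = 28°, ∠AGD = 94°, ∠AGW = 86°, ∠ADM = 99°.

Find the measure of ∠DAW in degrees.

∠DAW = 129°

1. ∠DAM = 58°  [△DGA]
2. ∠AMD = 23°  [△DAM]
3. ∠AWD = 23°  [same arc DA]
4. ∠DAW = 129°  [△DAW]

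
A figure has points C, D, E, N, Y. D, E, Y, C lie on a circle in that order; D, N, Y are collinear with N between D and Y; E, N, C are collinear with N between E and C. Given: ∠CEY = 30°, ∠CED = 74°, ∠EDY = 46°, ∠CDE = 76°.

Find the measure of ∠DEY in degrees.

∠DEY = 104°

1. ∠CDY = 30°  [same arc YC]
2. ∠CYD = 74°  [same arc DC]
3. ∠DCY = 76°  [△DYC]
4. ∠DEY = 104°  [cyclic DEYC, opposite ∠E+∠C]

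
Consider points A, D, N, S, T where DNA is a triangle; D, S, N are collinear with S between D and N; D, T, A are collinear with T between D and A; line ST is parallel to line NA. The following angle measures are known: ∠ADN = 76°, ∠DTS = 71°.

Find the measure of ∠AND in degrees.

1. ∠SDT = 76°  [S on DN, T on DA]
2. ∠DST = 33°  [△DST]
3. ∠AND = 33°  [ST∥NA, corresponding at S]

∠AND = 33°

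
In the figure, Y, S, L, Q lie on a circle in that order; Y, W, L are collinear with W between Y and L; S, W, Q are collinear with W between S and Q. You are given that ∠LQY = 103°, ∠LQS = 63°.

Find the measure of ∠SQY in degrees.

∠SQY = 40°

1. ∠LSY = 77°  [cyclic YSLQ, opposite ∠S+∠Q]
2. ∠LYS = 63°  [same arc SL]
3. ∠SLY = 40°  [△YSL]
4. ∠SQY = 40°  [same arc YS]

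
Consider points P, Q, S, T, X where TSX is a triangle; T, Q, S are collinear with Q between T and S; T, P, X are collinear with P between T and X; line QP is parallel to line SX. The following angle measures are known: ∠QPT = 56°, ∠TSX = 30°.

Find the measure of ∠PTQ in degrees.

1. ∠SXT = 56°  [QP∥SX, corresponding at P]
2. ∠STX = 94°  [△TSX]
3. ∠PTQ = 94°  [Q on TS, P on TX]

∠PTQ = 94°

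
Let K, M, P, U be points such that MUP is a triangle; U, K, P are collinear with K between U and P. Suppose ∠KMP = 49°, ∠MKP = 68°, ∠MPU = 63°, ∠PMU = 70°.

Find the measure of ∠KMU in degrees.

1. ∠MKU = 112°  [linear pair at K on UP]
2. ∠MUP = 47°  [△MUP]
3. ∠KUM = 47°  [K on ray UP]
4. ∠KMU = 21°  [△MUK]

∠KMU = 21°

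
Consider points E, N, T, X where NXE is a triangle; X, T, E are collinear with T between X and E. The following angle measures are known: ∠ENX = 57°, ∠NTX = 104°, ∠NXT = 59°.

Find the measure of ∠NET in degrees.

1. ∠EXN = 59°  [T on ray XE]
2. ∠NEX = 64°  [△NXE]
3. ∠NET = 64°  [T on ray EX]

∠NET = 64°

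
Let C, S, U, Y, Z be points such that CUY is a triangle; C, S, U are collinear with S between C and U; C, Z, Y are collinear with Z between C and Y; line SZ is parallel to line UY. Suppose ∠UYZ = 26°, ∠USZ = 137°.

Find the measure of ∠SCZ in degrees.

1. ∠CYU = 26°  [Z on ray YC]
2. ∠CSZ = 43°  [linear pair at S on CU]
3. ∠CZS = 26°  [SZ∥UY, corresponding at Z]
4. ∠SCZ = 111°  [△CSZ]

∠SCZ = 111°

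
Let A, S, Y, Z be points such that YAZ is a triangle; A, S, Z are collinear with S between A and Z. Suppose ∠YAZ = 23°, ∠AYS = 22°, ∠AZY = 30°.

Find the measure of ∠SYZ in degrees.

∠SYZ = 105°

1. ∠SAY = 23°  [S on ray AZ]
2. ∠ASY = 135°  [△YAS]
3. ∠SZY = 30°  [S on ray ZA]
4. ∠YSZ = 45°  [linear pair at S on AZ]
5. ∠SYZ = 105°  [△YSZ]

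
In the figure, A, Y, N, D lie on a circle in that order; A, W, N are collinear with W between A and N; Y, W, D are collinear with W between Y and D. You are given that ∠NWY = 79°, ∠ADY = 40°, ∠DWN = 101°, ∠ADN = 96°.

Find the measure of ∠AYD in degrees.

1. ∠AWD = 79°  [vertical angles at W]
2. ∠DAN = 61°  [△AWD]
3. ∠AND = 23°  [△AND]
4. ∠AYD = 23°  [same arc AD]

∠AYD = 23°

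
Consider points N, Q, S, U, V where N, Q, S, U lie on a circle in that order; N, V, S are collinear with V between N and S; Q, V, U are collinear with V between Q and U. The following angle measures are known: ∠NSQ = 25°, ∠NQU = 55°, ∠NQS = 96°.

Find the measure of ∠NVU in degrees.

1. ∠NUQ = 25°  [same arc NQ]
2. ∠NSU = 55°  [same arc NU]
3. ∠NUS = 84°  [cyclic NQSU, opposite ∠Q+∠U]
4. ∠SNU = 41°  [△NSU]
5. ∠NVU = 114°  [△NVU]

∠NVU = 114°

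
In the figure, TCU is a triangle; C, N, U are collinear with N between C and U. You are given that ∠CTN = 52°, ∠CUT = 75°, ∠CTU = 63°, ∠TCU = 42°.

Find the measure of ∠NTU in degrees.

1. ∠NUT = 75°  [N on ray UC]
2. ∠NCT = 42°  [N on ray CU]
3. ∠CNT = 86°  [△TCN]
4. ∠TNU = 94°  [linear pair at N on CU]
5. ∠NTU = 11°  [△TNU]

∠NTU = 11°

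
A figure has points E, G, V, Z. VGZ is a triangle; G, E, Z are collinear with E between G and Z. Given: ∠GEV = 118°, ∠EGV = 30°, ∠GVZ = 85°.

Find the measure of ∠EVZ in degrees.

1. ∠VEZ = 62°  [linear pair at E on GZ]
2. ∠VGZ = 30°  [E on ray GZ]
3. ∠GZV = 65°  [△VGZ]
4. ∠EZV = 65°  [E on ray ZG]
5. ∠EVZ = 53°  [△VEZ]

∠EVZ = 53°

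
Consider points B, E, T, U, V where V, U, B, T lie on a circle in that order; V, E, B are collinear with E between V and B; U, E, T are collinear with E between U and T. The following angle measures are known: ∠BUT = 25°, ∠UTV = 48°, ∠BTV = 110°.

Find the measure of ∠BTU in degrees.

1. ∠BVT = 25°  [same arc BT]
2. ∠TEV = 107°  [△VET]
3. ∠TBV = 45°  [△VBT]
4. ∠BET = 73°  [linear pair at E on VB]
5. ∠BTU = 62°  [△BET]

∠BTU = 62°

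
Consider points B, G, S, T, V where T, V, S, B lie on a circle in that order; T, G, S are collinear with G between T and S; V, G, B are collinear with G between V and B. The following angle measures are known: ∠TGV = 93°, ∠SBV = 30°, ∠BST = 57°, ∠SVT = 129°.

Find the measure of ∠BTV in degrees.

∠BTV = 102°

1. ∠STV = 30°  [same arc VS]
2. ∠BVT = 57°  [same arc TB]
3. ∠TSV = 21°  [△TVS]
4. ∠TBV = 21°  [same arc TV]
5. ∠BTV = 102°  [△TVB]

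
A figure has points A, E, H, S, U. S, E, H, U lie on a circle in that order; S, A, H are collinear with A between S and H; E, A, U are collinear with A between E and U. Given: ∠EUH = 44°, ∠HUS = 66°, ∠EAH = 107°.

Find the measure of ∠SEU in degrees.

∠SEU = 63°

1. ∠ESH = 44°  [same arc EH]
2. ∠EAS = 73°  [linear pair at A on SH]
3. ∠SEU = 63°  [△SAE]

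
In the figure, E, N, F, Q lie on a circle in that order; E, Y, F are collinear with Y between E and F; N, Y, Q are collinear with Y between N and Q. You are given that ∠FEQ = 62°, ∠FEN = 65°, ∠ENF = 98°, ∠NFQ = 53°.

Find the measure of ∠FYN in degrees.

1. ∠FNQ = 62°  [same arc FQ]
2. ∠EFN = 17°  [△ENF]
3. ∠FYN = 101°  [△NYF]

∠FYN = 101°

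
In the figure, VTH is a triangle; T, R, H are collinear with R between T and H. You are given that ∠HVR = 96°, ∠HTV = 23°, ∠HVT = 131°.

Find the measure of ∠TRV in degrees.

1. ∠THV = 26°  [△VTH]
2. ∠RHV = 26°  [R on ray HT]
3. ∠HRV = 58°  [△VRH]
4. ∠TRV = 122°  [linear pair at R on TH]

∠TRV = 122°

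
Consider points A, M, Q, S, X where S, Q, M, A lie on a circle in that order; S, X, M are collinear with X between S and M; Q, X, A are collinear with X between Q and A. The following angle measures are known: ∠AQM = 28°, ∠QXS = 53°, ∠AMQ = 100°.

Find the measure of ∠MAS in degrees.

∠MAS = 77°

1. ∠ASM = 28°  [same arc MA]
2. ∠MAQ = 52°  [△QMA]
3. ∠AXM = 53°  [vertical angles at X]
4. ∠AMS = 75°  [△MXA]
5. ∠MAS = 77°  [△SMA]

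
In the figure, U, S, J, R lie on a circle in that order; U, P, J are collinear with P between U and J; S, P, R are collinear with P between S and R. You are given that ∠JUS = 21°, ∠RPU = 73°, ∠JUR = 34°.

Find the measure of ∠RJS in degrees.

∠RJS = 125°

1. ∠JRS = 21°  [same arc SJ]
2. ∠JSR = 34°  [same arc JR]
3. ∠RJS = 125°  [△SJR]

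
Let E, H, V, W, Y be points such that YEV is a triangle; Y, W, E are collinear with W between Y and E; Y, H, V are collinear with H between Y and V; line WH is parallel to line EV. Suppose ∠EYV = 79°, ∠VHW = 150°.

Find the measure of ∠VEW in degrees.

1. ∠HYW = 79°  [W on YE, H on YV]
2. ∠WHY = 30°  [linear pair at H on YV]
3. ∠HWY = 71°  [△YWH]
4. ∠EWH = 109°  [linear pair at W on YE]
5. ∠VEW = 71°  [WH∥EV, co-interior at E–W]

∠VEW = 71°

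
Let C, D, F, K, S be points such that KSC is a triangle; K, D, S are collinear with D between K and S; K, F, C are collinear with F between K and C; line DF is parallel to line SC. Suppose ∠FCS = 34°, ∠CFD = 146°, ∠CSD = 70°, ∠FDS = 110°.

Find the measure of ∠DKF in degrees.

∠DKF = 76°

1. ∠DFK = 34°  [linear pair at F on KC]
2. ∠FDK = 70°  [linear pair at D on KS]
3. ∠DKF = 76°  [△KDF]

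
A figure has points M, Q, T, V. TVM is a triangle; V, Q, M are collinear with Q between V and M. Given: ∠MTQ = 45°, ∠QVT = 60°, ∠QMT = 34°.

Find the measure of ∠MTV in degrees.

1. ∠MVT = 60°  [Q on ray VM]
2. ∠TMV = 34°  [Q on ray MV]
3. ∠MTV = 86°  [△TVM]

∠MTV = 86°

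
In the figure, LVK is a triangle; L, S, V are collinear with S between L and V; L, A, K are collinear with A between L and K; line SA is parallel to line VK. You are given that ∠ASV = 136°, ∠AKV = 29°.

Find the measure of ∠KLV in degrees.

∠KLV = 107°

1. ∠ASL = 44°  [linear pair at S on LV]
2. ∠LKV = 29°  [A on ray KL]
3. ∠KVL = 44°  [SA∥VK, corresponding at S]
4. ∠KLV = 107°  [△LVK]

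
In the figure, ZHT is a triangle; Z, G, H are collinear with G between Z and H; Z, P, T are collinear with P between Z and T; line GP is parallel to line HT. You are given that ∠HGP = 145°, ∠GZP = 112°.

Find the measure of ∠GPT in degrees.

∠GPT = 147°

1. ∠PGZ = 35°  [linear pair at G on ZH]
2. ∠GPZ = 33°  [△ZGP]
3. ∠GPT = 147°  [linear pair at P on ZT]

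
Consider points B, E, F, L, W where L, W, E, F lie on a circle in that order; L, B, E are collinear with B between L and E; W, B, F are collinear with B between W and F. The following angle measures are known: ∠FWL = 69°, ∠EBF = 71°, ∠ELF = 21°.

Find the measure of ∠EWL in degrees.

∠EWL = 90°

1. ∠FEL = 69°  [same arc LF]
2. ∠EFL = 90°  [△LEF]
3. ∠EWL = 90°  [cyclic LWEF, opposite ∠W+∠F]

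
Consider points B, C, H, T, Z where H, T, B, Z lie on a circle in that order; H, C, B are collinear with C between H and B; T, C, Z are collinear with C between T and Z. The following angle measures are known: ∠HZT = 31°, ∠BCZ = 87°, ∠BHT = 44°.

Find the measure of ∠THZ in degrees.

1. ∠HCT = 87°  [vertical angles at C]
2. ∠HTZ = 49°  [△HCT]
3. ∠THZ = 100°  [△HTZ]

∠THZ = 100°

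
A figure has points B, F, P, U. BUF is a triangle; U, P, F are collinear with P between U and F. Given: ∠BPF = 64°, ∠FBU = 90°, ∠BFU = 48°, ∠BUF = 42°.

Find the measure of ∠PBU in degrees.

∠PBU = 22°

1. ∠BPU = 116°  [linear pair at P on UF]
2. ∠BUP = 42°  [P on ray UF]
3. ∠PBU = 22°  [△BUP]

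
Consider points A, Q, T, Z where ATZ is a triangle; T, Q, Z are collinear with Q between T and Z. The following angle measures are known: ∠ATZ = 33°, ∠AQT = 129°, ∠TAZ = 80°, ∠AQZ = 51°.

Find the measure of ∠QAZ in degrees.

1. ∠AZT = 67°  [△ATZ]
2. ∠AZQ = 67°  [Q on ray ZT]
3. ∠QAZ = 62°  [△AQZ]

∠QAZ = 62°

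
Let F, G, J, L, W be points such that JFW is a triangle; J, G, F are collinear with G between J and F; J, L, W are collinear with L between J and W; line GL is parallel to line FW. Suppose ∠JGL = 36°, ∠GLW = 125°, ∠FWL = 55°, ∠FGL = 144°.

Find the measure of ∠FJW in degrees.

1. ∠JFW = 36°  [GL∥FW, corresponding at G]
2. ∠FWJ = 55°  [L on ray WJ]
3. ∠FJW = 89°  [△JFW]

∠FJW = 89°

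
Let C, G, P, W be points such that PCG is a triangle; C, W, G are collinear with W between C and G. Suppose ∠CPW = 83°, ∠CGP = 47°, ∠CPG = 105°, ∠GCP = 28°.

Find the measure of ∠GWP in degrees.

1. ∠PCW = 28°  [W on ray CG]
2. ∠CWP = 69°  [△PCW]
3. ∠GWP = 111°  [linear pair at W on CG]

∠GWP = 111°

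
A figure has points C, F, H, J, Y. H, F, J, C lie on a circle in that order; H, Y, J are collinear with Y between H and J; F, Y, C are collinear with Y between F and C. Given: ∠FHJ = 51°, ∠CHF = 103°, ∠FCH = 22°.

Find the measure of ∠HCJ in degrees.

∠HCJ = 73°

1. ∠FCJ = 51°  [same arc FJ]
2. ∠CJF = 77°  [cyclic HFJC, opposite ∠H+∠J]
3. ∠CFH = 55°  [△HFC]
4. ∠CFJ = 52°  [△FJC]
5. ∠CJH = 55°  [same arc HC]
6. ∠CHJ = 52°  [same arc JC]
7. ∠HCJ = 73°  [△HJC]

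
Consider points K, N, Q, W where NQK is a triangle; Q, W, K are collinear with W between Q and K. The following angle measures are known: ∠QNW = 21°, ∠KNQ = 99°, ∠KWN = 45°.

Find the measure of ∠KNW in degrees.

∠KNW = 78°

1. ∠NWQ = 135°  [linear pair at W on QK]
2. ∠NQW = 24°  [△NQW]
3. ∠KQN = 24°  [W on ray QK]
4. ∠NKQ = 57°  [△NQK]
5. ∠NKW = 57°  [W on ray KQ]
6. ∠KNW = 78°  [△NWK]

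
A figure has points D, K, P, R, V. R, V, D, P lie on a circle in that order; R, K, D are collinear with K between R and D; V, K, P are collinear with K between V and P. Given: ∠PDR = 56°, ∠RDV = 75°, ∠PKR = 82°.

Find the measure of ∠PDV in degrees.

1. ∠PVR = 56°  [same arc RP]
2. ∠RPV = 75°  [same arc RV]
3. ∠PRV = 49°  [△RVP]
4. ∠PDV = 131°  [cyclic RVDP, opposite ∠R+∠D]

∠PDV = 131°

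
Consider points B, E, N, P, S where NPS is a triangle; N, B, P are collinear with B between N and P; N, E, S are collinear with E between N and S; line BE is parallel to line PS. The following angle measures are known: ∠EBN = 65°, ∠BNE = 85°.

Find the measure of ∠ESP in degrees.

∠ESP = 30°

1. ∠BEN = 30°  [△NBE]
2. ∠BES = 150°  [linear pair at E on NS]
3. ∠ESP = 30°  [BE∥PS, co-interior at S–E]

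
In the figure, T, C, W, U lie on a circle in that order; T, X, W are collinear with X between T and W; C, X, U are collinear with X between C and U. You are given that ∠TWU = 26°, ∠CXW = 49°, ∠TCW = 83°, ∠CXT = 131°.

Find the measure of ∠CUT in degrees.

1. ∠TXU = 49°  [vertical angles at X]
2. ∠TUW = 97°  [cyclic TCWU, opposite ∠C+∠U]
3. ∠UTW = 57°  [△TWU]
4. ∠CUT = 74°  [△TXU]

∠CUT = 74°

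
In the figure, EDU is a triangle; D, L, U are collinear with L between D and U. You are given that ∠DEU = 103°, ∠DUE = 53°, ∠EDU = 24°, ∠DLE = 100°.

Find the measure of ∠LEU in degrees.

1. ∠EUL = 53°  [L on ray UD]
2. ∠ELU = 80°  [linear pair at L on DU]
3. ∠LEU = 47°  [△ELU]

∠LEU = 47°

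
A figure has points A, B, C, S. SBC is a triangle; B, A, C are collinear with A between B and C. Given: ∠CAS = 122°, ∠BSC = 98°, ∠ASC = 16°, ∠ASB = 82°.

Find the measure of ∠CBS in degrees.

∠CBS = 40°

1. ∠BAS = 58°  [linear pair at A on BC]
2. ∠ABS = 40°  [△SBA]
3. ∠CBS = 40°  [A on ray BC]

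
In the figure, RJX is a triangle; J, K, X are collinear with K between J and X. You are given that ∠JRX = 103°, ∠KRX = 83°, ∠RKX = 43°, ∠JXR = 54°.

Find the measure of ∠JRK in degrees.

1. ∠RJX = 23°  [△RJX]
2. ∠JKR = 137°  [linear pair at K on JX]
3. ∠KJR = 23°  [K on ray JX]
4. ∠JRK = 20°  [△RJK]

∠JRK = 20°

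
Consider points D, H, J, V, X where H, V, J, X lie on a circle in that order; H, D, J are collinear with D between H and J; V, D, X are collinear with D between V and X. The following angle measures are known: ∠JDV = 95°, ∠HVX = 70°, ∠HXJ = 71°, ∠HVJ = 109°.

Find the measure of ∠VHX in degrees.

∠VHX = 64°

1. ∠HDX = 95°  [vertical angles at D]
2. ∠HJX = 70°  [same arc HX]
3. ∠JHX = 39°  [△HJX]
4. ∠HXV = 46°  [△HDX]
5. ∠VHX = 64°  [△HVX]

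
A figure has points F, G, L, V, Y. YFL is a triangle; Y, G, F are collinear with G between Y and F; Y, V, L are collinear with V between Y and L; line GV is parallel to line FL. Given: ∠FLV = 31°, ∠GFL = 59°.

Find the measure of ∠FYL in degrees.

1. ∠FLY = 31°  [V on ray LY]
2. ∠LFY = 59°  [G on ray FY]
3. ∠FYL = 90°  [△YFL]

∠FYL = 90°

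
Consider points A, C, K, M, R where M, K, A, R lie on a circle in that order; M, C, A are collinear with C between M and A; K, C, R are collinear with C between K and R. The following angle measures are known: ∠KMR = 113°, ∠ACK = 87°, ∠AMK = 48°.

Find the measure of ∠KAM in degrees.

1. ∠KAR = 67°  [cyclic MKAR, opposite ∠M+∠A]
2. ∠ARK = 48°  [same arc KA]
3. ∠AKR = 65°  [△KAR]
4. ∠KAM = 28°  [△KCA]

∠KAM = 28°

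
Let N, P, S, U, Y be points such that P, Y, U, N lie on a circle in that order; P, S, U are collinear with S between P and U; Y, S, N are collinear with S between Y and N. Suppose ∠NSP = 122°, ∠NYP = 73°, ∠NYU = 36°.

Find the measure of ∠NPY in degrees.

∠NPY = 85°

1. ∠NPU = 36°  [same arc UN]
2. ∠PNY = 22°  [△PSN]
3. ∠NPY = 85°  [△PYN]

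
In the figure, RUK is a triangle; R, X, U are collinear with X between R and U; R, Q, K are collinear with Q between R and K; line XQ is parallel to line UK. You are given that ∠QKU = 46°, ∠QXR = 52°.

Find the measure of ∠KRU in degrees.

∠KRU = 82°

1. ∠RKU = 46°  [Q on ray KR]
2. ∠KUR = 52°  [XQ∥UK, corresponding at X]
3. ∠KRU = 82°  [△RUK]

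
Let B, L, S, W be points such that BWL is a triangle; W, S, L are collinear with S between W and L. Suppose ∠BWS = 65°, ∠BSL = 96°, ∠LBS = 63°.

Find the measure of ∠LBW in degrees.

∠LBW = 94°

1. ∠BWL = 65°  [S on ray WL]
2. ∠BLS = 21°  [△BSL]
3. ∠BLW = 21°  [S on ray LW]
4. ∠LBW = 94°  [△BWL]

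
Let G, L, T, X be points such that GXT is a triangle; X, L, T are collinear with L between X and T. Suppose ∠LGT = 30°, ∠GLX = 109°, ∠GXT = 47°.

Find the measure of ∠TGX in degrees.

∠TGX = 54°

1. ∠GLT = 71°  [linear pair at L on XT]
2. ∠GTL = 79°  [△GLT]
3. ∠GTX = 79°  [L on ray TX]
4. ∠TGX = 54°  [△GXT]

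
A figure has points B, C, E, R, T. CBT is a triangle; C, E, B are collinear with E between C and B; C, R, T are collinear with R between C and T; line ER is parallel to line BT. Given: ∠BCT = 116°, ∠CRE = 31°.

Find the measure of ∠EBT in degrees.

∠EBT = 33°

1. ∠ECR = 116°  [E on CB, R on CT]
2. ∠CER = 33°  [△CER]
3. ∠BER = 147°  [linear pair at E on CB]
4. ∠EBT = 33°  [ER∥BT, co-interior at B–E]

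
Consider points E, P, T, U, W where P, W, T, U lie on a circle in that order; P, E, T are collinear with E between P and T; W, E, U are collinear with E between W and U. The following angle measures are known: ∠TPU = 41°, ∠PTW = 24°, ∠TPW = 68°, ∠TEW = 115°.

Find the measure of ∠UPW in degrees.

∠UPW = 109°

1. ∠TWU = 41°  [same arc TU]
2. ∠TUW = 68°  [same arc WT]
3. ∠UTW = 71°  [△WTU]
4. ∠UPW = 109°  [cyclic PWTU, opposite ∠P+∠T]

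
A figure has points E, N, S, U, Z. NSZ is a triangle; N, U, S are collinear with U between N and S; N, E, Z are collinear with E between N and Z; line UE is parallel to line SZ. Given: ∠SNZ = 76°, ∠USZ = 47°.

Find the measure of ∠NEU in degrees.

1. ∠NSZ = 47°  [U on ray SN]
2. ∠NZS = 57°  [△NSZ]
3. ∠NEU = 57°  [UE∥SZ, corresponding at E]

∠NEU = 57°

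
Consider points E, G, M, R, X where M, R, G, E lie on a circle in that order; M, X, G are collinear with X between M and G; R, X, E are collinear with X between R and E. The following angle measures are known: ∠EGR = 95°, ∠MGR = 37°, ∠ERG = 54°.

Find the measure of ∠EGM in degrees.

∠EGM = 58°

1. ∠EMR = 85°  [cyclic MRGE, opposite ∠M+∠G]
2. ∠MER = 37°  [same arc MR]
3. ∠ERM = 58°  [△MRE]
4. ∠EGM = 58°  [same arc ME]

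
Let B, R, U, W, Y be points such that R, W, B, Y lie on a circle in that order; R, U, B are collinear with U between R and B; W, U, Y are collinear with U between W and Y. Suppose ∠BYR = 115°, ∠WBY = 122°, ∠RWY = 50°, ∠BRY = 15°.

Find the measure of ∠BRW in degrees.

1. ∠BWR = 65°  [cyclic RWBY, opposite ∠W+∠Y]
2. ∠WRY = 58°  [cyclic RWBY, opposite ∠R+∠B]
3. ∠RYW = 72°  [△RWY]
4. ∠RBW = 72°  [same arc RW]
5. ∠BRW = 43°  [△RWB]

∠BRW = 43°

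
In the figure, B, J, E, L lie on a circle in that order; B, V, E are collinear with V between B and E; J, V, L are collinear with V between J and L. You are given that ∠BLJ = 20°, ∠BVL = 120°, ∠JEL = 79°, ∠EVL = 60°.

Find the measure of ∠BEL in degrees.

1. ∠JBL = 101°  [cyclic BJEL, opposite ∠B+∠E]
2. ∠BJL = 59°  [△BJL]
3. ∠BEL = 59°  [same arc BL]

∠BEL = 59°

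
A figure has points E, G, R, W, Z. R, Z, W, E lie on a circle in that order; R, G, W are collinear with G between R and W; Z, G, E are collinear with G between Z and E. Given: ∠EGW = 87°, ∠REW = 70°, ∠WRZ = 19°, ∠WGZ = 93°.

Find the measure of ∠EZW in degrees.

∠EZW = 36°

1. ∠RZW = 110°  [cyclic RZWE, opposite ∠Z+∠E]
2. ∠RWZ = 51°  [△RZW]
3. ∠EZW = 36°  [△ZGW]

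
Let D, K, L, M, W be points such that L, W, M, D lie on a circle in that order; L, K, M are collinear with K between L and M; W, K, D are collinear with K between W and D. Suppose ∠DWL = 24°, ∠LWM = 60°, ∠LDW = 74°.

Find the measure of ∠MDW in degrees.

1. ∠DML = 24°  [same arc LD]
2. ∠DLW = 82°  [△LWD]
3. ∠LDM = 120°  [cyclic LWMD, opposite ∠W+∠D]
4. ∠DLM = 36°  [△LMD]
5. ∠DMW = 98°  [cyclic LWMD, opposite ∠L+∠M]
6. ∠DWM = 36°  [same arc MD]
7. ∠MDW = 46°  [△WMD]

∠MDW = 46°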